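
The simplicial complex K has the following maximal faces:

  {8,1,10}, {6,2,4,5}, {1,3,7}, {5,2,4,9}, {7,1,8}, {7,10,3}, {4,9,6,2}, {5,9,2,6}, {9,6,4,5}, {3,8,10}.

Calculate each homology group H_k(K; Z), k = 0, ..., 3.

H_0 = Z^2,  H_1 = Z,  H_2 = 0,  H_3 = Z.

We work with the vertex ordering 1 < 2 < 3 < 4 < 5 < 6 < 7 < 8 < 9 < 10. The simplices of K, each written with vertices in increasing order, are:

  0-simplices (10): [1], [2], [3], [4], [5], [6], [7], [8], [9], [10]
  1-simplices (20): [1,3], [1,7], [1,8], [1,10], [2,4], [2,5], [2,6], [2,9], [3,7], [3,8], [3,10], [4,5], [4,6], [4,9], [5,6], [5,9], [6,9], [7,8], [7,10], [8,10]
  2-simplices (15): [1,3,7], [1,7,8], [1,8,10], [2,4,5], [2,4,6], [2,4,9], [2,5,6], [2,5,9], [2,6,9], [3,7,10], [3,8,10], [4,5,6], [4,5,9], [4,6,9], [5,6,9]
  3-simplices (5): [2,4,5,6], [2,4,5,9], [2,4,6,9], [2,5,6,9], [4,5,6,9]

so the chain groups are C_0 ≅ Z^10, C_1 ≅ Z^20, C_2 ≅ Z^15, C_3 ≅ Z^5.

The boundary map ∂_1: C_1 → C_0 maps an edge to its endpoints' difference, ∂[p,q] = q − p.
This gives a 10×20 integer matrix of rank 8; reducing to Smith normal form yields diagonal entries (1,1,1,1,1,1,1,1).

Boundary ∂_2: C_2 → C_1 sends each 2-simplex [p,q,r] to [q,r] − [p,r] + [p,q]. For instance
  ∂[4,6,9] = [6,9] − [4,9] + [4,6],
  ∂[5,6,9] = [6,9] − [5,9] + [5,6].
The resulting 20×15 matrix has rank 11, and its Smith normal form has invariant factors (1,1,1,1,1,1,1,1,1,1,1).

Boundary ∂_3: C_3 → C_2 sends each 3-simplex σ to the alternating sum Σ_i (−1)^i (σ with its i-th vertex removed). For instance
  ∂[2,4,5,6] = [4,5,6] − [2,5,6] + [2,4,6] − [2,4,5],
  ∂[2,5,6,9] = [5,6,9] − [2,6,9] + [2,5,9] − [2,5,6].
The resulting 15×5 matrix has rank 4, and its Smith normal form has invariant factors (1,1,1,1).

Computing H_k = (kernel of ∂_k) / (image of ∂_{k+1}):

  H_0: rank C_0 − rank ∂_1 = 10 − 8 = 2, and the invariant factors of ∂_1 are all 1, so H_0 = Z^2.
  H_1: rank ker ∂_1 − rank ∂_2 = (20 − 8) − 11 = 1, and the invariant factors of ∂_2 are all 1, so H_1 = Z.
  H_2: rank ker ∂_2 − rank ∂_3 = (15 − 11) − 4 = 0, and the invariant factors of ∂_3 are all 1, so H_2 = 0.
  H_3: rank ker ∂_3 − rank ∂_4 = (5 − 4) − 0 = 1, and there is no ∂_4, so H_3 = Z.

(K is a triangulation of the disjoint union of the 3-sphere S^3 and the Möbius band.)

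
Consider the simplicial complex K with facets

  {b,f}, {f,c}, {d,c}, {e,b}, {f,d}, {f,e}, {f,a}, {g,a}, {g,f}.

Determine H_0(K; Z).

Order the vertices as a < b < c < d < e < f < g. Listing each simplex with vertices in this order, K has dimension 1 with simplices:

  0-simplices (7): a, b, c, d, e, f, g
  1-simplices (9): af, ag, be, bf, cd, cf, df, ef, fg

so the chain groups are C_0 ≅ Z^7, C_1 ≅ Z^9.

The boundary map ∂_1: C_1 → C_0 sends each edge [p,q] (with p < q) to q − p. For instance
  ∂af = f − a.
The 7×9 boundary matrix has rank 6 and Smith normal form diag(1,1,1,1,1,1).

Now H_k = ker ∂_k / im ∂_{k+1}, so:

  H_0: rank C_0 − rank ∂_1 = 7 − 6 = 1, and the invariant factors of ∂_1 are all 1, so H_0 ≅ Z.

(K is a triangulation of a wedge of 3 circles.)

H_0 = Z.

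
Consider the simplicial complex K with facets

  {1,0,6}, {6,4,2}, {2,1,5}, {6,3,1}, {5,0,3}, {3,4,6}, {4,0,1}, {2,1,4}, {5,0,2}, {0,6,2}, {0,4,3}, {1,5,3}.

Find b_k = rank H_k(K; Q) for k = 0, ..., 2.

b_0 = 1, b_1 = 0, b_2 = 0.

K has 7 vertices, 18 edges, 12 triangles.
rank ∂_0 = 0, rank ∂_1 = 6 ⇒ b_0 = 7 − 0 − 6 = 1; all invariant factors of ∂_1 are 1 so no torsion. So H_0 = Z.
rank ∂_1 = 6, rank ∂_2 = 12 ⇒ b_1 = 18 − 6 − 12 = 0; ∂_2 has invariant factor(s) [2] giving torsion. So H_1 = Z/2.
rank ∂_2 = 12, rank ∂_3 = 0 ⇒ b_2 = 12 − 12 − 0 = 0. So H_2 = 0.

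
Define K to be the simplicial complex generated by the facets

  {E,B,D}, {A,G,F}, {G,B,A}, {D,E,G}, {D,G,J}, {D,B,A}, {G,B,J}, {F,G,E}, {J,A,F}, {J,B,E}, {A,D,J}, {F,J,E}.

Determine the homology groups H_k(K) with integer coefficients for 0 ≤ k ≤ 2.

H_0 ≅ Z,  H_1 ≅ Z/2,  H_2 = 0.

We work with the vertex ordering A < B < D < E < F < G < J. The simplices of K, each written with vertices in increasing order, are:

  0-simplices (7): A, B, D, E, F, G, J
  1-simplices (18): AB, AD, AF, AG, AJ, BD, BE, BG, BJ, DE, DG, DJ, EF, EG, EJ, FG, FJ, GJ
  2-simplices (12): ABD, ABG, ADJ, AFG, AFJ, BDE, BEJ, BGJ, DEG, DGJ, EFG, EFJ

so the chain groups are C_0 ≅ Z^7, C_1 ≅ Z^18, C_2 ≅ Z^12.

∂_1: C_1 → C_0 is given by ∂[p,q] = [q] − [p].
The 7×18 boundary matrix has rank 6 and Smith normal form diag(1,1,1,1,1,1).

The boundary map ∂_2: C_2 → C_1 sends each 2-simplex [p,q,r] to [q,r] − [p,r] + [p,q]. For instance
  ∂AFJ = FJ − AJ + AF,
  ∂DGJ = GJ − DJ + DG.
As a 18×12 matrix over Z this has rank 12, with invariant factors (1,1,1,1,1,1,1,1,1,1,1,2).

Now H_k = ker ∂_k / im ∂_{k+1}, so:

  H_0: rank C_0 − rank ∂_1 = 7 − 6 = 1, and the invariant factors of ∂_1 are all 1, so H_0 = Z.
  H_1: rank ker ∂_1 − rank ∂_2 = (18 − 6) − 12 = 0, and ∂_2 has invariant factor 2 > 1, so H_1 = Z/2.
  H_2: rank ker ∂_2 − rank ∂_3 = (12 − 12) − 0 = 0, and there is no ∂_3, so H_2 = 0.

(K is a triangulation of the real projective plane RP^2.)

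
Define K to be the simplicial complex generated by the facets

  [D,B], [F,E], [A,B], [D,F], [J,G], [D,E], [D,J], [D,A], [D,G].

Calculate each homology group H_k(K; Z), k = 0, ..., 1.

We work with the vertex ordering A < B < D < E < F < G < J. The simplices of K, each written with vertices in increasing order, are:

  0-simplices (7): A, B, D, E, F, G, J
  1-simplices (9): AB, AD, BD, DE, DF, DG, DJ, EF, GJ

Hence C_0 ≅ Z^7, C_1 ≅ Z^9.

∂_1: C_1 → C_0 is given by ∂[p,q] = [q] − [p]. For instance
  ∂DF = F − D.
The resulting 7×9 matrix has rank 6, and its Smith normal form has invariant factors (1,1,1,1,1,1).

Now H_k = ker ∂_k / im ∂_{k+1}, so:

  H_0: rank C_0 − rank ∂_1 = 7 − 6 = 1, and the invariant factors of ∂_1 are all 1, so H_0 = Z.
  H_1: rank ker ∂_1 − rank ∂_2 = (9 − 6) − 0 = 3, and there is no ∂_2, so H_1 = Z^3.

As a check, the Euler characteristic is 7 − 9 = -2, which agrees with 1 − 3 = -2.

H_0 ≅ Z,  H_1 ≅ Z^3.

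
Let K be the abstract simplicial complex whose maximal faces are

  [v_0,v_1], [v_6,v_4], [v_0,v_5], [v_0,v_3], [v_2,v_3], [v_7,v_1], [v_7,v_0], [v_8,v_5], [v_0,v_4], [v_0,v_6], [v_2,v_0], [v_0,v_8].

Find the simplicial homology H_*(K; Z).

Fix the vertex order v_0 < v_1 < v_2 < v_3 < v_4 < v_5 < v_6 < v_7 < v_8 and write every simplex with vertices in increasing order. Then dim K = 1 and the simplices of K are:

  0-simplices (9): [v_0], [v_1], [v_2], [v_3], [v_4], [v_5], [v_6], [v_7], [v_8]
  1-simplices (12): [v_0,v_1], [v_0,v_2], [v_0,v_3], [v_0,v_4], [v_0,v_5], [v_0,v_6], [v_0,v_7], [v_0,v_8], [v_1,v_7], [v_2,v_3], [v_4,v_6], [v_5,v_8]

so the chain groups are C_0 ≅ Z^9, C_1 ≅ Z^12.

The boundary map ∂_1: C_1 → C_0 maps an edge to its endpoints' difference, ∂[p,q] = q − p.
As a 9×12 matrix over Z this has rank 8, with invariant factors (1,1,1,1,1,1,1,1).

Computing H_k = (kernel of ∂_k) / (image of ∂_{k+1}):

  H_0: rank C_0 − rank ∂_1 = 9 − 8 = 1, and the invariant factors of ∂_1 are all 1, so H_0 ≅ Z.
  H_1: rank ker ∂_1 − rank ∂_2 = (12 − 8) − 0 = 4, and there is no ∂_2, so H_1 ≅ Z^4.

(K is a triangulation of a wedge of 4 circles.)

H_0 = Z,  H_1 = Z^4.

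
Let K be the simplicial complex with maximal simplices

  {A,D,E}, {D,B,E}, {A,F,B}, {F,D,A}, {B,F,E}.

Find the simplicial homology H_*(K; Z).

Take the total order A < B < D < E < F on the vertex set. Then K (dimension 2) consists of the simplices:

  0-simplices (5): A, B, D, E, F
  1-simplices (10): AB, AD, AE, AF, BD, BE, BF, DE, DF, EF
  2-simplices (5): ABF, ADE, ADF, BDE, BEF

giving chain groups C_0 ≅ Z^5, C_1 ≅ Z^10, C_2 ≅ Z^5.

The boundary map ∂_1: C_1 → C_0 is given by ∂[p,q] = [q] − [p].
The resulting 5×10 matrix has rank 4, and its Smith normal form has invariant factors (1,1,1,1).

Boundary ∂_2: C_2 → C_1 sends each 2-simplex [p,q,r] to [q,r] − [p,r] + [p,q]. For instance
  ∂ABF = BF − AF + AB,
  ∂ADE = DE − AE + AD.
As a 10×5 matrix over Z this has rank 5, with invariant factors (1,1,1,1,1).

From H_k ≅ ker(∂_k) / im(∂_{k+1}) we obtain:

  H_0: rank C_0 − rank ∂_1 = 5 − 4 = 1, and the invariant factors of ∂_1 are all 1, so H_0 ≅ Z.
  H_1: rank ker ∂_1 − rank ∂_2 = (10 − 4) − 5 = 1, and the invariant factors of ∂_2 are all 1, so H_1 ≅ Z.
  H_2: rank ker ∂_2 − rank ∂_3 = (5 − 5) − 0 = 0, and there is no ∂_3, so H_2 ≅ 0.

(K is a triangulation of the Möbius band.)

H_0 = Z,  H_1 = Z,  H_2 = 0.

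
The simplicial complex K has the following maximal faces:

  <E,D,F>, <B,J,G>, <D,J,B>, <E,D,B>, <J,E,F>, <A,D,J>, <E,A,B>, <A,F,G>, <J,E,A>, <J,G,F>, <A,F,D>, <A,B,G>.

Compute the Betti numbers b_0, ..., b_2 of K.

K has 7 vertices, 18 edges, 12 triangles.
rank ∂_0 = 0, rank ∂_1 = 6 ⇒ b_0 = 7 − 0 − 6 = 1; all invariant factors of ∂_1 are 1 so no torsion. So H_0 = Z.
rank ∂_1 = 6, rank ∂_2 = 12 ⇒ b_1 = 18 − 6 − 12 = 0; ∂_2 has invariant factor(s) [2] giving torsion. So H_1 = Z/2.
rank ∂_2 = 12, rank ∂_3 = 0 ⇒ b_2 = 12 − 12 − 0 = 0. So H_2 = 0.

b_0 = 1, b_1 = 0, b_2 = 0.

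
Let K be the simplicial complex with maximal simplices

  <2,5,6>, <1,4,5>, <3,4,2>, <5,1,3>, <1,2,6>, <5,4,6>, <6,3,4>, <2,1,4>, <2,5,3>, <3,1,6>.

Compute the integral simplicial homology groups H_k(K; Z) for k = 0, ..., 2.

Fix the vertex order 1 < 2 < 3 < 4 < 5 < 6 and write every simplex with vertices in increasing order. Then dim K = 2 and the simplices of K are:

  0-simplices (6): [1], [2], [3], [4], [5], [6]
  1-simplices (15): [1,2], [1,3], [1,4], [1,5], [1,6], [2,3], [2,4], [2,5], [2,6], [3,4], [3,5], [3,6], [4,5], [4,6], [5,6]
  2-simplices (10): [1,2,4], [1,2,6], [1,3,5], [1,3,6], [1,4,5], [2,3,4], [2,3,5], [2,5,6], [3,4,6], [4,5,6]

so the chain groups are C_0 ≅ Z^6, C_1 ≅ Z^15, C_2 ≅ Z^10.

The boundary map ∂_1: C_1 → C_0 maps an edge to its endpoints' difference, ∂[p,q] = q − p. For instance
  ∂[1,4] = [4] − [1].
As a 6×15 matrix over Z this has rank 5, with invariant factors (1,1,1,1,1).

The boundary map ∂_2: C_2 → C_1 acts by ∂[p,q,r] = [q,r] − [p,r] + [p,q]. For instance
  ∂[3,4,6] = [4,6] − [3,6] + [3,4],
  ∂[2,5,6] = [5,6] − [2,6] + [2,5].
The resulting 15×10 matrix has rank 10, and its Smith normal form has invariant factors (1,1,1,1,1,1,1,1,1,2).

Reading off H_k = ker ∂_k / im ∂_{k+1}:

  H_0: rank C_0 − rank ∂_1 = 6 − 5 = 1, and the invariant factors of ∂_1 are all 1, so H_0 ≅ Z.
  H_1: rank ker ∂_1 − rank ∂_2 = (15 − 5) − 10 = 0, and ∂_2 has invariant factor 2 > 1, so H_1 ≅ Z/2.
  H_2: rank ker ∂_2 − rank ∂_3 = (10 − 10) − 0 = 0, and there is no ∂_3, so H_2 ≅ 0.

As a check, the Euler characteristic is 6 − 15 + 10 = 1, which agrees with 1 − 0 + 0 = 1.
(K is a triangulation of the real projective plane RP^2.)

H_0 = Z,  H_1 = Z/2,  H_2 = 0.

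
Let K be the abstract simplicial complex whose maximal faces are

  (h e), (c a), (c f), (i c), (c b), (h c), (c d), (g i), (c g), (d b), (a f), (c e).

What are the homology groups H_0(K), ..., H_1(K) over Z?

H_0 = Z,  H_1 = Z^4.

Take the total order a < b < c < d < e < f < g < h < i on the vertex set. Then K (dimension 1) consists of the simplices:

  0-simplices (9): a, b, c, d, e, f, g, h, i
  1-simplices (12): ac, af, bc, bd, cd, ce, cf, cg, ch, ci, eh, gi

Hence C_0 ≅ Z^9, C_1 ≅ Z^12.

Boundary ∂_1: C_1 → C_0 sends each edge [p,q] (with p < q) to q − p. For instance
  ∂ac = c − a.
As a 9×12 matrix over Z this has rank 8, with invariant factors (1,1,1,1,1,1,1,1).

From H_k ≅ ker(∂_k) / im(∂_{k+1}) we obtain:

  H_0: rank C_0 − rank ∂_1 = 9 − 8 = 1, and the invariant factors of ∂_1 are all 1, so H_0 ≅ Z.
  H_1: rank ker ∂_1 − rank ∂_2 = (12 − 8) − 0 = 4, and there is no ∂_2, so H_1 ≅ Z^4.

(K is a triangulation of a wedge of 4 circles.)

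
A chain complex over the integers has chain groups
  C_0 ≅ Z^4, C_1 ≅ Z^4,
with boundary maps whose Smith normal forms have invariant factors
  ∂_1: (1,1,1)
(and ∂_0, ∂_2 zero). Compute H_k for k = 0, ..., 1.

H_0: b_0 = 4 − 0 − 3 = 1; torsion from ∂_1 factors > 1: none. So H_0 = Z.
H_1: b_1 = 4 − 3 − 0 = 1; torsion from ∂_2 factors > 1: none. So H_1 = Z.

H_0 = Z,  H_1 = Z.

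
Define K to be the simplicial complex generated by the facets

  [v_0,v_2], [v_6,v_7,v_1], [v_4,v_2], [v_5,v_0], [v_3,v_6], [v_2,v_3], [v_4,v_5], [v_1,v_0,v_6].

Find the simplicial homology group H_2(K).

H_2 = 0.

Fix the vertex order v_0 < v_1 < v_2 < v_3 < v_4 < v_5 < v_6 < v_7 and write every simplex with vertices in increasing order. Then dim K = 2 and the simplices of K are:

  0-simplices (8): [v_0], [v_1], [v_2], [v_3], [v_4], [v_5], [v_6], [v_7]
  1-simplices (11): [v_0,v_1], [v_0,v_2], [v_0,v_5], [v_0,v_6], [v_1,v_6], [v_1,v_7], [v_2,v_3], [v_2,v_4], [v_3,v_6], [v_4,v_5], [v_6,v_7]
  2-simplices (2): [v_0,v_1,v_6], [v_1,v_6,v_7]

Hence C_0 ≅ Z^8, C_1 ≅ Z^11, C_2 ≅ Z^2.

The boundary map ∂_1: C_1 → C_0 maps an edge to its endpoints' difference, ∂[p,q] = q − p. For instance
  ∂[v_1,v_6] = [v_6] − [v_1].
The resulting 8×11 matrix has rank 7, and its Smith normal form has invariant factors (1,1,1,1,1,1,1).

∂_2: C_2 → C_1 acts by ∂[p,q,r] = [q,r] − [p,r] + [p,q]. For instance
  ∂[v_0,v_1,v_6] = [v_1,v_6] − [v_0,v_6] + [v_0,v_1],
  ∂[v_1,v_6,v_7] = [v_6,v_7] − [v_1,v_7] + [v_1,v_6].
The 11×2 boundary matrix has rank 2 and Smith normal form diag(1,1).

From H_k ≅ ker(∂_k) / im(∂_{k+1}) we obtain:

  H_2: rank ker ∂_2 − rank ∂_3 = (2 − 2) − 0 = 0, and there is no ∂_3, so H_2 = 0.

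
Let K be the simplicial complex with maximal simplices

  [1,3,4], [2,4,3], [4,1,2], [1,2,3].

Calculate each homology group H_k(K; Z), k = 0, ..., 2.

H_0 = Z,  H_1 = 0,  H_2 = Z.

Order the vertices as 1 < 2 < 3 < 4. Listing each simplex with vertices in this order, K has dimension 2 with simplices:

  0-simplices (4): [1], [2], [3], [4]
  1-simplices (6): [1,2], [1,3], [1,4], [2,3], [2,4], [3,4]
  2-simplices (4): [1,2,3], [1,2,4], [1,3,4], [2,3,4]

giving chain groups C_0 ≅ Z^4, C_1 ≅ Z^6, C_2 ≅ Z^4.

Boundary ∂_1: C_1 → C_0 sends each edge [p,q] (with p < q) to q − p. For instance
  ∂[1,2] = [2] − [1].
This gives a 4×6 integer matrix of rank 3; reducing to Smith normal form yields diagonal entries (1,1,1).

∂_2: C_2 → C_1 sends each 2-simplex [p,q,r] to [q,r] − [p,r] + [p,q]. For instance
  ∂[1,2,4] = [2,4] − [1,4] + [1,2],
  ∂[1,2,3] = [2,3] − [1,3] + [1,2].
As a 6×4 matrix over Z this has rank 3, with invariant factors (1,1,1).

From H_k ≅ ker(∂_k) / im(∂_{k+1}) we obtain:

  H_0: rank C_0 − rank ∂_1 = 4 − 3 = 1, and the invariant factors of ∂_1 are all 1, so H_0 = Z.
  H_1: rank ker ∂_1 − rank ∂_2 = (6 − 3) − 3 = 0, and the invariant factors of ∂_2 are all 1, so H_1 = 0.
  H_2: rank ker ∂_2 − rank ∂_3 = (4 − 3) − 0 = 1, and there is no ∂_3, so H_2 = Z.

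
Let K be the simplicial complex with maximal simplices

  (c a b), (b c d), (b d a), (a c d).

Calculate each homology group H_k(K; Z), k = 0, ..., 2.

Take the total order a < b < c < d on the vertex set. Then K (dimension 2) consists of the simplices:

  0-simplices (4): a, b, c, d
  1-simplices (6): ab, ac, ad, bc, bd, cd
  2-simplices (4): abc, abd, acd, bcd

giving chain groups C_0 ≅ Z^4, C_1 ≅ Z^6, C_2 ≅ Z^4.

The boundary map ∂_1: C_1 → C_0 maps an edge to its endpoints' difference, ∂[p,q] = q − p. For instance
  ∂bc = c − b.
This gives a 4×6 integer matrix of rank 3; reducing to Smith normal form yields diagonal entries (1,1,1).

The boundary map ∂_2: C_2 → C_1 acts by ∂[p,q,r] = [q,r] − [p,r] + [p,q]. For instance
  ∂acd = cd − ad + ac,
  ∂abc = bc − ac + ab.
As a 6×4 matrix over Z this has rank 3, with invariant factors (1,1,1).

Reading off H_k = ker ∂_k / im ∂_{k+1}:

  H_0: rank C_0 − rank ∂_1 = 4 − 3 = 1, and the invariant factors of ∂_1 are all 1, so H_0 = Z.
  H_1: rank ker ∂_1 − rank ∂_2 = (6 − 3) − 3 = 0, and the invariant factors of ∂_2 are all 1, so H_1 = 0.
  H_2: rank ker ∂_2 − rank ∂_3 = (4 − 3) − 0 = 1, and there is no ∂_3, so H_2 = Z.

(K is a triangulation of the 2-sphere S^2.)

H_0 ≅ Z,  H_1 = 0,  H_2 ≅ Z.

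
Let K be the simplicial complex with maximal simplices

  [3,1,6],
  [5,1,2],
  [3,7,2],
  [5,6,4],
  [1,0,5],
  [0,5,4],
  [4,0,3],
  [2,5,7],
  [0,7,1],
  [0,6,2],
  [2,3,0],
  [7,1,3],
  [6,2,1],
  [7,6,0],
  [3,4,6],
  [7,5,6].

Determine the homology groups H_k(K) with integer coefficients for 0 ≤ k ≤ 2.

H_0 = Z,  H_1 = Z^2,  H_2 = Z.

Take the total order 0 < 1 < 2 < 3 < 4 < 5 < 6 < 7 on the vertex set. Then K (dimension 2) consists of the simplices:

  0-simplices (8): [0], [1], [2], [3], [4], [5], [6], [7]
  1-simplices (24): (24 of them)
  2-simplices (16): [0,1,5], [0,1,7], [0,2,3], [0,2,6], [0,3,4], [0,4,5], [0,6,7], [1,2,5], [1,2,6], [1,3,6], [1,3,7], [2,3,7], [2,5,7], [3,4,6], [4,5,6], [5,6,7]

so the chain groups are C_0 ≅ Z^8, C_1 ≅ Z^24, C_2 ≅ Z^16.

Boundary ∂_1: C_1 → C_0 is given by ∂[p,q] = [q] − [p]. For instance
  ∂[4,5] = [5] − [4].
This gives a 8×24 integer matrix of rank 7; reducing to Smith normal form yields diagonal entries (1,1,1,1,1,1,1).

∂_2: C_2 → C_1 sends each 2-simplex [p,q,r] to [q,r] − [p,r] + [p,q]. For instance
  ∂[2,5,7] = [5,7] − [2,7] + [2,5],
  ∂[0,2,3] = [2,3] − [0,3] + [0,2].
The 24×16 boundary matrix has rank 15 and Smith normal form diag(1,1,1,1,1,1,1,1,1,1,1,1,1,1,1).

Now H_k = ker ∂_k / im ∂_{k+1}, so:

  H_0: rank C_0 − rank ∂_1 = 8 − 7 = 1, and the invariant factors of ∂_1 are all 1, so H_0 = Z.
  H_1: rank ker ∂_1 − rank ∂_2 = (24 − 7) − 15 = 2, and the invariant factors of ∂_2 are all 1, so H_1 = Z^2.
  H_2: rank ker ∂_2 − rank ∂_3 = (16 − 15) − 0 = 1, and there is no ∂_3, so H_2 = Z.

As a check, the Euler characteristic is 8 − 24 + 16 = 0, which agrees with 1 − 2 + 1 = 0.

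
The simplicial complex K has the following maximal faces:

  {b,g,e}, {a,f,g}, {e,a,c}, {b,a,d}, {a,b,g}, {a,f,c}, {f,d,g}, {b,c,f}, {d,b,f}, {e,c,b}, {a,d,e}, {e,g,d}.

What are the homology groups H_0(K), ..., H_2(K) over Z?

We work with the vertex ordering a < b < c < d < e < f < g. The simplices of K, each written with vertices in increasing order, are:

  0-simplices (7): a, b, c, d, e, f, g
  1-simplices (18): ab, ac, ad, ae, af, ag, bc, bd, be, bf, bg, ce, cf, de, df, dg, eg, fg
  2-simplices (12): abd, abg, ace, acf, ade, afg, bce, bcf, bdf, beg, deg, dfg

Hence C_0 ≅ Z^7, C_1 ≅ Z^18, C_2 ≅ Z^12.

∂_1: C_1 → C_0 maps an edge to its endpoints' difference, ∂[p,q] = q − p. For instance
  ∂eg = g − e.
This gives a 7×18 integer matrix of rank 6; reducing to Smith normal form yields diagonal entries (1,1,1,1,1,1).

The boundary map ∂_2: C_2 → C_1 acts by ∂[p,q,r] = [q,r] − [p,r] + [p,q]. For instance
  ∂deg = eg − dg + de,
  ∂dfg = fg − dg + df.
The 18×12 boundary matrix has rank 12 and Smith normal form diag(1,1,1,1,1,1,1,1,1,1,1,2).

Reading off H_k = ker ∂_k / im ∂_{k+1}:

  H_0: rank C_0 − rank ∂_1 = 7 − 6 = 1, and the invariant factors of ∂_1 are all 1, so H_0 = Z.
  H_1: rank ker ∂_1 − rank ∂_2 = (18 − 6) − 12 = 0, and ∂_2 has invariant factor 2 > 1, so H_1 = Z/2.
  H_2: rank ker ∂_2 − rank ∂_3 = (12 − 12) − 0 = 0, and there is no ∂_3, so H_2 = 0.

(K is a triangulation of the real projective plane RP^2.)

H_0 = Z,  H_1 = Z/2,  H_2 = 0.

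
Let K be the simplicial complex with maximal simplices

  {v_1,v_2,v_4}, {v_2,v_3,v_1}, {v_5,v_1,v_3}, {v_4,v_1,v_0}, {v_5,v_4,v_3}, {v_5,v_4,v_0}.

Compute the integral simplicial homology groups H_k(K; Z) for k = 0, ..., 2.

K has 6 vertices, 12 edges, 6 triangles.
rank ∂_0 = 0, rank ∂_1 = 5 ⇒ b_0 = 6 − 0 − 5 = 1; all invariant factors of ∂_1 are 1 so no torsion. So H_0 = Z.
rank ∂_1 = 5, rank ∂_2 = 6 ⇒ b_1 = 12 − 5 − 6 = 1; all invariant factors of ∂_2 are 1 so no torsion. So H_1 = Z.
rank ∂_2 = 6, rank ∂_3 = 0 ⇒ b_2 = 6 − 6 − 0 = 0. So H_2 = 0.

H_0 = Z,  H_1 = Z,  H_2 = 0.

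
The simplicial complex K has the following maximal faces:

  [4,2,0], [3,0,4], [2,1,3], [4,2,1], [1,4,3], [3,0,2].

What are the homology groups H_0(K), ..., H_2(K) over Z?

K has 5 vertices, 9 edges, 6 triangles.
rank ∂_0 = 0, rank ∂_1 = 4 ⇒ b_0 = 5 − 0 − 4 = 1; all invariant factors of ∂_1 are 1 so no torsion. So H_0 ≅ Z.
rank ∂_1 = 4, rank ∂_2 = 5 ⇒ b_1 = 9 − 4 − 5 = 0; all invariant factors of ∂_2 are 1 so no torsion. So H_1 ≅ 0.
rank ∂_2 = 5, rank ∂_3 = 0 ⇒ b_2 = 6 − 5 − 0 = 1. So H_2 ≅ Z.

H_0 = Z,  H_1 = 0,  H_2 = Z.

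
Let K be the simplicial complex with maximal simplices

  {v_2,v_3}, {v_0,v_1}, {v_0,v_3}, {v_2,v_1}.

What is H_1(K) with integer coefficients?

Order the vertices as v_0 < v_1 < v_2 < v_3. Listing each simplex with vertices in this order, K has dimension 1 with simplices:

  0-simplices (4): [v_0], [v_1], [v_2], [v_3]
  1-simplices (4): [v_0,v_1], [v_0,v_3], [v_1,v_2], [v_2,v_3]

giving chain groups C_0 ≅ Z^4, C_1 ≅ Z^4.

The boundary map ∂_1: C_1 → C_0 sends each edge [p,q] (with p < q) to q − p. For instance
  ∂[v_1,v_2] = [v_2] − [v_1].
As a 4×4 matrix over Z this has rank 3, with invariant factors (1,1,1).

From H_k ≅ ker(∂_k) / im(∂_{k+1}) we obtain:

  H_1: rank ker ∂_1 − rank ∂_2 = (4 − 3) − 0 = 1, and there is no ∂_2, so H_1 ≅ Z.

(K is a triangulation of the circle S^1.)

H_1 = Z.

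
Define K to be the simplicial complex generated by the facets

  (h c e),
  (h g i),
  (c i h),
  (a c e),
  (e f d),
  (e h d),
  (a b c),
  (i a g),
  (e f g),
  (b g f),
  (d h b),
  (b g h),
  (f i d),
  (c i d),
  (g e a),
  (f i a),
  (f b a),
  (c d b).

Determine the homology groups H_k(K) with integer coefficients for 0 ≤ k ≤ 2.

H_0 ≅ Z,  H_1 ≅ Z ⊕ Z/2,  H_2 = 0.

We work with the vertex ordering a < b < c < d < e < f < g < h < i. The simplices of K, each written with vertices in increasing order, are:

  0-simplices (9): a, b, c, d, e, f, g, h, i
  1-simplices (27): ab, ac, ae, af, ag, ai, bc, bd, bf, bg, bh, cd, ce, ch, ci, de, df, dh, di, ef, eg, eh, fg, fi, gh, gi, hi
  2-simplices (18): abc, abf, ace, aeg, afi, agi, bcd, bdh, bfg, bgh, cdi, ceh, chi, def, deh, dfi, efg, ghi

so the chain groups are C_0 ≅ Z^9, C_1 ≅ Z^27, C_2 ≅ Z^18.

The boundary map ∂_1: C_1 → C_0 is given by ∂[p,q] = [q] − [p]. For instance
  ∂ae = e − a.
As a 9×27 matrix over Z this has rank 8, with invariant factors (1,1,1,1,1,1,1,1).

Boundary ∂_2: C_2 → C_1 acts by ∂[p,q,r] = [q,r] − [p,r] + [p,q]. For instance
  ∂efg = fg − eg + ef,
  ∂deh = eh − dh + de.
The 27×18 boundary matrix has rank 18 and Smith normal form diag(1,1,1,1,1,1,1,1,1,1,1,1,1,1,1,1,1,2).

Computing H_k = (kernel of ∂_k) / (image of ∂_{k+1}):

  H_0: rank C_0 − rank ∂_1 = 9 − 8 = 1, and the invariant factors of ∂_1 are all 1, so H_0 = Z.
  H_1: rank ker ∂_1 − rank ∂_2 = (27 − 8) − 18 = 1, and ∂_2 has invariant factor 2 > 1, so H_1 = Z ⊕ Z/2.
  H_2: rank ker ∂_2 − rank ∂_3 = (18 − 18) − 0 = 0, and there is no ∂_3, so H_2 = 0.

(K is a triangulation of the Klein bottle.)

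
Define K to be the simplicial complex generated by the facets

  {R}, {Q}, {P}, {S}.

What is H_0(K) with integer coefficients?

H_0 ≅ Z^4.

K has 4 vertices.
rank ∂_0 = 0, rank ∂_1 = 0 ⇒ b_0 = 4 − 0 − 0 = 4. So H_0 ≅ Z^4.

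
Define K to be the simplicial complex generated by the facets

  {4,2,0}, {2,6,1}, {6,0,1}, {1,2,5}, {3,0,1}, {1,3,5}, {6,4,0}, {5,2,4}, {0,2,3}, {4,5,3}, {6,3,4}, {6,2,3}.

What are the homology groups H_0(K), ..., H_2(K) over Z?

H_0 ≅ Z,  H_1 ≅ Z/2,  H_2 = 0.

Fix the vertex order 0 < 1 < 2 < 3 < 4 < 5 < 6 and write every simplex with vertices in increasing order. Then dim K = 2 and the simplices of K are:

  0-simplices (7): [0], [1], [2], [3], [4], [5], [6]
  1-simplices (18): [0,1], [0,2], [0,3], [0,4], [0,6], [1,2], [1,3], [1,5], [1,6], [2,3], [2,4], [2,5], [2,6], [3,4], [3,5], [3,6], [4,5], [4,6]
  2-simplices (12): [0,1,3], [0,1,6], [0,2,3], [0,2,4], [0,4,6], [1,2,5], [1,2,6], [1,3,5], [2,3,6], [2,4,5], [3,4,5], [3,4,6]

so the chain groups are C_0 ≅ Z^7, C_1 ≅ Z^18, C_2 ≅ Z^12.

∂_1: C_1 → C_0 is given by ∂[p,q] = [q] − [p]. For instance
  ∂[0,6] = [6] − [0].
As a 7×18 matrix over Z this has rank 6, with invariant factors (1,1,1,1,1,1).

∂_2: C_2 → C_1 acts by ∂[p,q,r] = [q,r] − [p,r] + [p,q]. For instance
  ∂[1,3,5] = [3,5] − [1,5] + [1,3],
  ∂[1,2,6] = [2,6] − [1,6] + [1,2].
The resulting 18×12 matrix has rank 12, and its Smith normal form has invariant factors (1,1,1,1,1,1,1,1,1,1,1,2).

From H_k ≅ ker(∂_k) / im(∂_{k+1}) we obtain:

  H_0: rank C_0 − rank ∂_1 = 7 − 6 = 1, and the invariant factors of ∂_1 are all 1, so H_0 ≅ Z.
  H_1: rank ker ∂_1 − rank ∂_2 = (18 − 6) − 12 = 0, and ∂_2 has invariant factor 2 > 1, so H_1 ≅ Z/2.
  H_2: rank ker ∂_2 − rank ∂_3 = (12 − 12) − 0 = 0, and there is no ∂_3, so H_2 ≅ 0.

As a check, the Euler characteristic is 7 − 18 + 12 = 1, which agrees with 1 − 0 + 0 = 1.
(K is a triangulation of the real projective plane RP^2.)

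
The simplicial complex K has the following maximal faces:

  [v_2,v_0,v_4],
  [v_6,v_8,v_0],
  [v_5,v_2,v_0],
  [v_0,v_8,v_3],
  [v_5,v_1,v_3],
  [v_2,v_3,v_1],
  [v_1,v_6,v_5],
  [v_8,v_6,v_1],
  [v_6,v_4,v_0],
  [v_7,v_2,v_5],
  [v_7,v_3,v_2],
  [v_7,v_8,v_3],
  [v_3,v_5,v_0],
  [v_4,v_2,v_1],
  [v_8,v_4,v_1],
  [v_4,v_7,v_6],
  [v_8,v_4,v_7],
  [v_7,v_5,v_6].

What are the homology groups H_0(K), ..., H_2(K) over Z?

We work with the vertex ordering v_0 < v_1 < v_2 < v_3 < v_4 < v_5 < v_6 < v_7 < v_8. The simplices of K, each written with vertices in increasing order, are:

  0-simplices (9): [v_0], [v_1], [v_2], [v_3], [v_4], [v_5], [v_6], [v_7], [v_8]
  1-simplices (27): (27 of them)
  2-simplices (18): (18 of them)

giving chain groups C_0 ≅ Z^9, C_1 ≅ Z^27, C_2 ≅ Z^18.

The boundary map ∂_1: C_1 → C_0 maps an edge to its endpoints' difference, ∂[p,q] = q − p.
The 9×27 boundary matrix has rank 8 and Smith normal form diag(1,1,1,1,1,1,1,1).

The boundary map ∂_2: C_2 → C_1 maps a triangle to the signed sum of its edges. For instance
  ∂[v_3,v_7,v_8] = [v_7,v_8] − [v_3,v_8] + [v_3,v_7],
  ∂[v_0,v_2,v_4] = [v_2,v_4] − [v_0,v_4] + [v_0,v_2].
The resulting 27×18 matrix has rank 18, and its Smith normal form has invariant factors (1,1,1,1,1,1,1,1,1,1,1,1,1,1,1,1,1,2).

Reading off H_k = ker ∂_k / im ∂_{k+1}:

  H_0: rank C_0 − rank ∂_1 = 9 − 8 = 1, and the invariant factors of ∂_1 are all 1, so H_0 ≅ Z.
  H_1: rank ker ∂_1 − rank ∂_2 = (27 − 8) − 18 = 1, and ∂_2 has invariant factor 2 > 1, so H_1 ≅ Z ⊕ Z/2.
  H_2: rank ker ∂_2 − rank ∂_3 = (18 − 18) − 0 = 0, and there is no ∂_3, so H_2 ≅ 0.

(K is a triangulation of the Klein bottle.)

H_0 ≅ Z,  H_1 ≅ Z ⊕ Z/2,  H_2 = 0.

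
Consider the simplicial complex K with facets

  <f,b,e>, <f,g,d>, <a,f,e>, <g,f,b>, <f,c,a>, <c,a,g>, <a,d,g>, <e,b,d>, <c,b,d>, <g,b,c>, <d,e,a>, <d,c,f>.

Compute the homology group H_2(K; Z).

H_2 ≅ 0.

We work with the vertex ordering a < b < c < d < e < f < g. The simplices of K, each written with vertices in increasing order, are:

  0-simplices (7): a, b, c, d, e, f, g
  1-simplices (18): ac, ad, ae, af, ag, bc, bd, be, bf, bg, cd, cf, cg, de, df, dg, ef, fg
  2-simplices (12): acf, acg, ade, adg, aef, bcd, bcg, bde, bef, bfg, cdf, dfg

so the chain groups are C_0 ≅ Z^7, C_1 ≅ Z^18, C_2 ≅ Z^12.

Boundary ∂_1: C_1 → C_0 sends each edge [p,q] (with p < q) to q − p. For instance
  ∂be = e − b.
The 7×18 boundary matrix has rank 6 and Smith normal form diag(1,1,1,1,1,1).

∂_2: C_2 → C_1 maps a triangle to the signed sum of its edges. For instance
  ∂bfg = fg − bg + bf,
  ∂bcd = cd − bd + bc.
As a 18×12 matrix over Z this has rank 12, with invariant factors (1,1,1,1,1,1,1,1,1,1,1,2).

Reading off H_k = ker ∂_k / im ∂_{k+1}:

  H_2: rank ker ∂_2 − rank ∂_3 = (12 − 12) − 0 = 0, and there is no ∂_3, so H_2 = 0.

(K is a triangulation of the real projective plane RP^2.)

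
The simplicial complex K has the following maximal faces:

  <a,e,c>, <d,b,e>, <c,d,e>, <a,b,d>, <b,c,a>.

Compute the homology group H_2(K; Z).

H_2 = 0.

Order the vertices as a < b < c < d < e. Listing each simplex with vertices in this order, K has dimension 2 with simplices:

  0-simplices (5): a, b, c, d, e
  1-simplices (10): ab, ac, ad, ae, bc, bd, be, cd, ce, de
  2-simplices (5): abc, abd, ace, bde, cde

so the chain groups are C_0 ≅ Z^5, C_1 ≅ Z^10, C_2 ≅ Z^5.

Boundary ∂_1: C_1 → C_0 maps an edge to its endpoints' difference, ∂[p,q] = q − p.
The resulting 5×10 matrix has rank 4, and its Smith normal form has invariant factors (1,1,1,1).

∂_2: C_2 → C_1 acts by ∂[p,q,r] = [q,r] − [p,r] + [p,q]. For instance
  ∂ace = ce − ae + ac,
  ∂abc = bc − ac + ab.
The resulting 10×5 matrix has rank 5, and its Smith normal form has invariant factors (1,1,1,1,1).

Now H_k = ker ∂_k / im ∂_{k+1}, so:

  H_2: rank ker ∂_2 − rank ∂_3 = (5 − 5) − 0 = 0, and there is no ∂_3, so H_2 ≅ 0.

(K is a triangulation of the Möbius band.)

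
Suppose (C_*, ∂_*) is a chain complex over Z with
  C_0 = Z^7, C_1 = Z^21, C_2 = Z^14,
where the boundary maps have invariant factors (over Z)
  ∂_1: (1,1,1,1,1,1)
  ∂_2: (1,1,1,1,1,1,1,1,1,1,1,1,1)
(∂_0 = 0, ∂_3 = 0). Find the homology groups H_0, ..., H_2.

H_0: b_0 = 7 − 0 − 6 = 1; torsion from ∂_1 factors > 1: none. So H_0 = Z.
H_1: b_1 = 21 − 6 − 13 = 2; torsion from ∂_2 factors > 1: none. So H_1 = Z^2.
H_2: b_2 = 14 − 13 − 0 = 1; torsion from ∂_3 factors > 1: none. So H_2 = Z.

H_0 = Z,  H_1 = Z^2,  H_2 = Z.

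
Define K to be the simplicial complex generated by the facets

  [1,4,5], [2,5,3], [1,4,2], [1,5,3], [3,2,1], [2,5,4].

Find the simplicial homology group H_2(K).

We work with the vertex ordering 1 < 2 < 3 < 4 < 5. The simplices of K, each written with vertices in increasing order, are:

  0-simplices (5): [1], [2], [3], [4], [5]
  1-simplices (9): [1,2], [1,3], [1,4], [1,5], [2,3], [2,4], [2,5], [3,5], [4,5]
  2-simplices (6): [1,2,3], [1,2,4], [1,3,5], [1,4,5], [2,3,5], [2,4,5]

so the chain groups are C_0 ≅ Z^5, C_1 ≅ Z^9, C_2 ≅ Z^6.

∂_1: C_1 → C_0 is given by ∂[p,q] = [q] − [p]. For instance
  ∂[2,5] = [5] − [2].
This gives a 5×9 integer matrix of rank 4; reducing to Smith normal form yields diagonal entries (1,1,1,1).

The boundary map ∂_2: C_2 → C_1 acts by ∂[p,q,r] = [q,r] − [p,r] + [p,q]. For instance
  ∂[2,3,5] = [3,5] − [2,5] + [2,3],
  ∂[1,2,4] = [2,4] − [1,4] + [1,2].
As a 9×6 matrix over Z this has rank 5, with invariant factors (1,1,1,1,1).

Reading off H_k = ker ∂_k / im ∂_{k+1}:

  H_2: rank ker ∂_2 − rank ∂_3 = (6 − 5) − 0 = 1, and there is no ∂_3, so H_2 = Z.

(K is a triangulation of the 2-sphere S^2.)

H_2 = Z.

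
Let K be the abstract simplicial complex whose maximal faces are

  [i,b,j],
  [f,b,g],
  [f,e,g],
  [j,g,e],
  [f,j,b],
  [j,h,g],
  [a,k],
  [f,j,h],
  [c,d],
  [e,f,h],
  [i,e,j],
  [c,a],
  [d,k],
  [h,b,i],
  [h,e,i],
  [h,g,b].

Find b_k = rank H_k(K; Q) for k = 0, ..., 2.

Take the total order a < b < c < d < e < f < g < h < i < j < k on the vertex set. Then K (dimension 2) consists of the simplices:

  0-simplices (11): a, b, c, d, e, f, g, h, i, j, k
  1-simplices (22): ac, ak, bf, bg, bh, bi, bj, cd, dk, ef, eg, eh, ei, ej, fg, fh, fj, gh, gj, hi, hj, ij
  2-simplices (12): bfg, bfj, bgh, bhi, bij, efg, efh, egj, ehi, eij, fhj, ghj

so the chain groups are C_0 ≅ Z^11, C_1 ≅ Z^22, C_2 ≅ Z^12.

Boundary ∂_1: C_1 → C_0 maps an edge to its endpoints' difference, ∂[p,q] = q − p. For instance
  ∂ei = i − e.
This gives a 11×22 integer matrix of rank 9; reducing to Smith normal form yields diagonal entries (1,1,1,1,1,1,1,1,1).

∂_2: C_2 → C_1 acts by ∂[p,q,r] = [q,r] − [p,r] + [p,q]. For instance
  ∂ehi = hi − ei + eh,
  ∂efg = fg − eg + ef.
The resulting 22×12 matrix has rank 12, and its Smith normal form has invariant factors (1,1,1,1,1,1,1,1,1,1,1,2).

From H_k ≅ ker(∂_k) / im(∂_{k+1}) we obtain:

  H_0: rank C_0 − rank ∂_1 = 11 − 9 = 2, and the invariant factors of ∂_1 are all 1, so H_0 = Z^2.
  H_1: rank ker ∂_1 − rank ∂_2 = (22 − 9) − 12 = 1, and ∂_2 has invariant factor 2 > 1, so H_1 = Z ⊕ Z/2Z.
  H_2: rank ker ∂_2 − rank ∂_3 = (12 − 12) − 0 = 0, and there is no ∂_3, so H_2 = 0.

Hence the Betti numbers are b_0 = 2, b_1 = 1, b_2 = 0.

b_0 = 2, b_1 = 1, b_2 = 0.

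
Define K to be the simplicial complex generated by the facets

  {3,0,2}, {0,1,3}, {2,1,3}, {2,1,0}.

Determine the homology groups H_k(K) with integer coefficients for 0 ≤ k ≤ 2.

K has 4 vertices, 6 edges, 4 triangles.
rank ∂_0 = 0, rank ∂_1 = 3 ⇒ b_0 = 4 − 0 − 3 = 1; all invariant factors of ∂_1 are 1 so no torsion. So H_0 = Z.
rank ∂_1 = 3, rank ∂_2 = 3 ⇒ b_1 = 6 − 3 − 3 = 0; all invariant factors of ∂_2 are 1 so no torsion. So H_1 = 0.
rank ∂_2 = 3, rank ∂_3 = 0 ⇒ b_2 = 4 − 3 − 0 = 1. So H_2 = Z.

H_0 = Z,  H_1 = 0,  H_2 = Z.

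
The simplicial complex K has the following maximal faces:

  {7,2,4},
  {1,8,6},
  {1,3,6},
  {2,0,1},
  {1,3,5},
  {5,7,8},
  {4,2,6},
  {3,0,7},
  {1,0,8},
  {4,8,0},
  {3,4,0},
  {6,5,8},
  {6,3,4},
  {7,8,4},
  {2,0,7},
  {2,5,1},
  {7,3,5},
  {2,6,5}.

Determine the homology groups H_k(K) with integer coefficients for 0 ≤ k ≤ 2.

H_0 = Z,  H_1 = Z ⊕ Z/2Z,  H_2 = 0.

Fix the vertex order 0 < 1 < 2 < 3 < 4 < 5 < 6 < 7 < 8 and write every simplex with vertices in increasing order. Then dim K = 2 and the simplices of K are:

  0-simplices (9): [0], [1], [2], [3], [4], [5], [6], [7], [8]
  1-simplices (27): (27 of them)
  2-simplices (18): [0,1,2], [0,1,8], [0,2,7], [0,3,4], [0,3,7], [0,4,8], [1,2,5], [1,3,5], [1,3,6], [1,6,8], [2,4,6], [2,4,7], [2,5,6], [3,4,6], [3,5,7], [4,7,8], [5,6,8], [5,7,8]

giving chain groups C_0 ≅ Z^9, C_1 ≅ Z^27, C_2 ≅ Z^18.

Boundary ∂_1: C_1 → C_0 is given by ∂[p,q] = [q] − [p]. For instance
  ∂[4,8] = [8] − [4].
This gives a 9×27 integer matrix of rank 8; reducing to Smith normal form yields diagonal entries (1,1,1,1,1,1,1,1).

Boundary ∂_2: C_2 → C_1 acts by ∂[p,q,r] = [q,r] − [p,r] + [p,q]. For instance
  ∂[0,4,8] = [4,8] − [0,8] + [0,4],
  ∂[4,7,8] = [7,8] − [4,8] + [4,7].
The 27×18 boundary matrix has rank 18 and Smith normal form diag(1,1,1,1,1,1,1,1,1,1,1,1,1,1,1,1,1,2).

Now H_k = ker ∂_k / im ∂_{k+1}, so:

  H_0: rank C_0 − rank ∂_1 = 9 − 8 = 1, and the invariant factors of ∂_1 are all 1, so H_0 ≅ Z.
  H_1: rank ker ∂_1 − rank ∂_2 = (27 − 8) − 18 = 1, and ∂_2 has invariant factor 2 > 1, so H_1 ≅ Z ⊕ Z/2Z.
  H_2: rank ker ∂_2 − rank ∂_3 = (18 − 18) − 0 = 0, and there is no ∂_3, so H_2 ≅ 0.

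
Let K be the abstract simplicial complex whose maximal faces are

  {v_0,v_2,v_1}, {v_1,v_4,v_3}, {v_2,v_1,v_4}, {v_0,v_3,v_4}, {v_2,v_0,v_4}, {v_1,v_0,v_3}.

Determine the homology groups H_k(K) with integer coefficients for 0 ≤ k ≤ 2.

Fix the vertex order v_0 < v_1 < v_2 < v_3 < v_4 and write every simplex with vertices in increasing order. Then dim K = 2 and the simplices of K are:

  0-simplices (5): [v_0], [v_1], [v_2], [v_3], [v_4]
  1-simplices (9): [v_0,v_1], [v_0,v_2], [v_0,v_3], [v_0,v_4], [v_1,v_2], [v_1,v_3], [v_1,v_4], [v_2,v_4], [v_3,v_4]
  2-simplices (6): [v_0,v_1,v_2], [v_0,v_1,v_3], [v_0,v_2,v_4], [v_0,v_3,v_4], [v_1,v_2,v_4], [v_1,v_3,v_4]

giving chain groups C_0 ≅ Z^5, C_1 ≅ Z^9, C_2 ≅ Z^6.

The boundary map ∂_1: C_1 → C_0 maps an edge to its endpoints' difference, ∂[p,q] = q − p. For instance
  ∂[v_0,v_1] = [v_1] − [v_0].
The 5×9 boundary matrix has rank 4 and Smith normal form diag(1,1,1,1).

The boundary map ∂_2: C_2 → C_1 sends each 2-simplex [p,q,r] to [q,r] − [p,r] + [p,q]. For instance
  ∂[v_1,v_3,v_4] = [v_3,v_4] − [v_1,v_4] + [v_1,v_3],
  ∂[v_0,v_3,v_4] = [v_3,v_4] − [v_0,v_4] + [v_0,v_3].
The 9×6 boundary matrix has rank 5 and Smith normal form diag(1,1,1,1,1).

Computing H_k = (kernel of ∂_k) / (image of ∂_{k+1}):

  H_0: rank C_0 − rank ∂_1 = 5 − 4 = 1, and the invariant factors of ∂_1 are all 1, so H_0 ≅ Z.
  H_1: rank ker ∂_1 − rank ∂_2 = (9 − 4) − 5 = 0, and the invariant factors of ∂_2 are all 1, so H_1 ≅ 0.
  H_2: rank ker ∂_2 − rank ∂_3 = (6 − 5) − 0 = 1, and there is no ∂_3, so H_2 ≅ Z.

H_0 = Z,  H_1 = 0,  H_2 = Z.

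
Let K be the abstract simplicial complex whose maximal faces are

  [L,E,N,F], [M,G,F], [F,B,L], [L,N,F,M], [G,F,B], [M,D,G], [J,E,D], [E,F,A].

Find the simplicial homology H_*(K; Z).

Take the total order A < B < D < E < F < G < J < L < M < N on the vertex set. Then K (dimension 3) consists of the simplices:

  0-simplices (10): A, B, D, E, F, G, J, L, M, N
  1-simplices (21): AE, AF, BF, BG, BL, DE, DG, DJ, DM, EF, EJ, EL, EN, FG, FL, FM, FN, GM, LM, LN, MN
  2-simplices (13): AEF, BFG, BFL, DEJ, DGM, EFL, EFN, ELN, FGM, FLM, FLN, FMN, LMN
  3-simplices (2): EFLN, FLMN

Hence C_0 ≅ Z^10, C_1 ≅ Z^21, C_2 ≅ Z^13, C_3 ≅ Z^2.

Boundary ∂_1: C_1 → C_0 maps an edge to its endpoints' difference, ∂[p,q] = q − p. For instance
  ∂DM = M − D.
The 10×21 boundary matrix has rank 9 and Smith normal form diag(1,1,1,1,1,1,1,1,1).

∂_2: C_2 → C_1 acts by ∂[p,q,r] = [q,r] − [p,r] + [p,q]. For instance
  ∂LMN = MN − LN + LM,
  ∂BFG = FG − BG + BF.
This gives a 21×13 integer matrix of rank 11; reducing to Smith normal form yields diagonal entries (1,1,1,1,1,1,1,1,1,1,1).

Boundary ∂_3: C_3 → C_2 sends each 3-simplex σ to the alternating sum Σ_i (−1)^i (σ with its i-th vertex removed). For instance
  ∂FLMN = LMN − FMN + FLN − FLM,
  ∂EFLN = FLN − ELN + EFN − EFL.
The 13×2 boundary matrix has rank 2 and Smith normal form diag(1,1).

Now H_k = ker ∂_k / im ∂_{k+1}, so:

  H_0: rank C_0 − rank ∂_1 = 10 − 9 = 1, and the invariant factors of ∂_1 are all 1, so H_0 = Z.
  H_1: rank ker ∂_1 − rank ∂_2 = (21 − 9) − 11 = 1, and the invariant factors of ∂_2 are all 1, so H_1 = Z.
  H_2: rank ker ∂_2 − rank ∂_3 = (13 − 11) − 2 = 0, and the invariant factors of ∂_3 are all 1, so H_2 = 0.
  H_3: rank ker ∂_3 − rank ∂_4 = (2 − 2) − 0 = 0, and there is no ∂_4, so H_3 = 0.

H_0 = Z,  H_1 = Z,  H_2 = 0,  H_3 = 0.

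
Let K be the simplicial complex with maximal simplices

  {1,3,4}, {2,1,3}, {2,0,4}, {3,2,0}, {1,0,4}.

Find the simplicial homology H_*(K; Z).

Fix the vertex order 0 < 1 < 2 < 3 < 4 and write every simplex with vertices in increasing order. Then dim K = 2 and the simplices of K are:

  0-simplices (5): [0], [1], [2], [3], [4]
  1-simplices (10): [0,1], [0,2], [0,3], [0,4], [1,2], [1,3], [1,4], [2,3], [2,4], [3,4]
  2-simplices (5): [0,1,4], [0,2,3], [0,2,4], [1,2,3], [1,3,4]

Hence C_0 ≅ Z^5, C_1 ≅ Z^10, C_2 ≅ Z^5.

Boundary ∂_1: C_1 → C_0 is given by ∂[p,q] = [q] − [p]. For instance
  ∂[1,2] = [2] − [1].
As a 5×10 matrix over Z this has rank 4, with invariant factors (1,1,1,1).

The boundary map ∂_2: C_2 → C_1 acts by ∂[p,q,r] = [q,r] − [p,r] + [p,q]. For instance
  ∂[0,1,4] = [1,4] − [0,4] + [0,1],
  ∂[1,2,3] = [2,3] − [1,3] + [1,2].
The resulting 10×5 matrix has rank 5, and its Smith normal form has invariant factors (1,1,1,1,1).

Now H_k = ker ∂_k / im ∂_{k+1}, so:

  H_0: rank C_0 − rank ∂_1 = 5 − 4 = 1, and the invariant factors of ∂_1 are all 1, so H_0 ≅ Z.
  H_1: rank ker ∂_1 − rank ∂_2 = (10 − 4) − 5 = 1, and the invariant factors of ∂_2 are all 1, so H_1 ≅ Z.
  H_2: rank ker ∂_2 − rank ∂_3 = (5 − 5) − 0 = 0, and there is no ∂_3, so H_2 ≅ 0.

(K is a triangulation of the Möbius band.)

H_0 ≅ Z,  H_1 ≅ Z,  H_2 = 0.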